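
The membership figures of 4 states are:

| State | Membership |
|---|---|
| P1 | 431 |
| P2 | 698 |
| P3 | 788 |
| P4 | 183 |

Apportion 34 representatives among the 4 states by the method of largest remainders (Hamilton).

P1 7, P2 11, P3 13, P4 3

Standard divisor: 2100 ÷ 34 ≈ 61.765.
Standard quotas: P1 6.978, P2 11.301, P3 12.758, P4 2.963.
Lower quotas: P1 6, P2 11, P3 12, P4 2 (sum 31, leaving 3 seats).
Remainders in descending order: P1 0.978, P4 0.963, P3 0.758, P2 0.301.
Largest remainders: P1, P4, P3 receive the extra seats.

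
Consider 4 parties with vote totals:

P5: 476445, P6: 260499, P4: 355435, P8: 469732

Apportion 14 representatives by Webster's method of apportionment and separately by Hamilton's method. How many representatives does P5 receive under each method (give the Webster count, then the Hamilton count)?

5 and 4

Webster: P5 5, P6 2, P4 3, P8 4.
Hamilton: P5 4, P6 3, P4 3, P8 4.
P5 gets 5 under Webster and 4 under Hamilton.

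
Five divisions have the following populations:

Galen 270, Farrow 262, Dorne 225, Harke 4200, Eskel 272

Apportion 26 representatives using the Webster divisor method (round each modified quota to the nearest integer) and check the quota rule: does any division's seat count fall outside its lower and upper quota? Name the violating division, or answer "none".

Harke

Standard quotas: Galen 1.343, Farrow 1.303, Dorne 1.119, Harke 20.884, Eskel 1.352.
Webster allocation: Galen 1, Farrow 1, Dorne 1, Harke 22, Eskel 1.
Harke has quota 20.884 (lower 20, upper 21) but receives 22 — outside the quota interval.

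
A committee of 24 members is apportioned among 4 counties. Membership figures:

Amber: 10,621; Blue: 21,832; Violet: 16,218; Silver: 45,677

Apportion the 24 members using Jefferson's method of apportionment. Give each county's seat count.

Amber 2, Blue 6, Violet 4, Silver 12

Standard divisor 94348/24 ≈ 3931.167; standard quotas: Amber 2.702, Blue 5.554, Violet 4.125, Silver 11.619.
Rounding down gives 2, 5, 4, 11 = 22 seats, so the divisor must be adjusted.
With modified divisor 3600: modified quotas Amber 2.950, Blue 6.064, Violet 4.505, Silver 12.688.
Rounding down: Amber 2, Blue 6, Violet 4, Silver 12 (total 24).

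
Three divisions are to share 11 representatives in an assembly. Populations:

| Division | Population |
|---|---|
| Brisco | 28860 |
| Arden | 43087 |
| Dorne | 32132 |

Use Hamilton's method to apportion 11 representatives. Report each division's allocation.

Brisco 3, Arden 5, Dorne 3

Total 104079; standard divisor 104079/11 ≈ 9461.727.
Standard quotas: Brisco 3.0502, Arden 4.5538, Dorne 3.3960.
Lower quotas: Brisco 3, Arden 4, Dorne 3 (sum 10, leaving 1 seat).
Remainders in descending order: Arden 0.5538, Dorne 0.3960, Brisco 0.0502.
The surplus seat goes to Arden.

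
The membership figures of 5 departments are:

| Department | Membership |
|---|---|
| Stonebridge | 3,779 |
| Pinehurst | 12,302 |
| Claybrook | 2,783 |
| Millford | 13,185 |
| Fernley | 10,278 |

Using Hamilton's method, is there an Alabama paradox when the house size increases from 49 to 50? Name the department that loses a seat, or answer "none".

At 49 seats: Stonebridge 5, Pinehurst 14, Claybrook 3, Millford 15, Fernley 12.
At 50 seats: Stonebridge 4, Pinehurst 15, Claybrook 3, Millford 16, Fernley 12.
Stonebridge drops from 5 to 4.

Stonebridge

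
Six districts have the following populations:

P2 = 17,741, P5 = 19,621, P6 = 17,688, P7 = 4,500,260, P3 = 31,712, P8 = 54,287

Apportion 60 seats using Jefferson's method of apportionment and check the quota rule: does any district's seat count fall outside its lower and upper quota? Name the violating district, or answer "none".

P7

Standard quotas: P2 0.229, P5 0.254, P6 0.229, P7 58.177, P3 0.410, P8 0.702.
Jefferson allocation: P2 0, P5 0, P6 0, P7 60, P3 0, P8 0.
P7 has quota 58.177 (lower 58, upper 59) but receives 60 — outside the quota interval.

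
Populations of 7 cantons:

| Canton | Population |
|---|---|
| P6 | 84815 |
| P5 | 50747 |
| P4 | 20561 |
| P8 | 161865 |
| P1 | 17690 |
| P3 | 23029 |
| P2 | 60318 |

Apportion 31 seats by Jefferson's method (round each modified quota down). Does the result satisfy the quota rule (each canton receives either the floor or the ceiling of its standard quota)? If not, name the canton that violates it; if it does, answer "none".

P8

Standard quotas: P6 6.275, P5 3.754, P4 1.521, P8 11.975, P1 1.309, P3 1.704, P2 4.462.
Jefferson allocation: P6 7, P5 4, P4 1, P8 13, P1 1, P3 1, P2 4.
P8 has quota 11.975 (lower 11, upper 12) but receives 13 — outside the quota interval.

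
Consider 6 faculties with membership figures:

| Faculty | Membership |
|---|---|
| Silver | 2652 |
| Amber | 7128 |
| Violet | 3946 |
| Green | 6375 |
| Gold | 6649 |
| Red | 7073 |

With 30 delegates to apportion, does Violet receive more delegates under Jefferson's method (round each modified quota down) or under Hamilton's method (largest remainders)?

Jefferson: Silver 2, Amber 7, Violet 3, Green 6, Gold 6, Red 6.
Hamilton: Silver 2, Amber 6, Violet 4, Green 6, Gold 6, Red 6.
Violet gets 3 under Jefferson and 4 under Hamilton.

Hamilton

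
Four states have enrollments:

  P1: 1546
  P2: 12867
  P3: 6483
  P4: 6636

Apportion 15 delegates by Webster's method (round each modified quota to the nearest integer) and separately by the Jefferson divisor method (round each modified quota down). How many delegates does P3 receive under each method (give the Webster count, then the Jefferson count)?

3 and 4

Webster: P1 1, P2 7, P3 3, P4 4.
Jefferson: P1 0, P2 7, P3 4, P4 4.
P3 gets 3 under Webster and 4 under Jefferson.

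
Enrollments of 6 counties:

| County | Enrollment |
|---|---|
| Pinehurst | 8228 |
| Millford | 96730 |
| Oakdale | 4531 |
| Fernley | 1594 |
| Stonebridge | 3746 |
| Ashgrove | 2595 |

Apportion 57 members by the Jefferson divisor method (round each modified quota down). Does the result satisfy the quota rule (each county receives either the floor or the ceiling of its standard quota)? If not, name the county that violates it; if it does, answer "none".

Standard quotas: Pinehurst 3.994, Millford 46.955, Oakdale 2.199, Fernley 0.774, Stonebridge 1.818, Ashgrove 1.260.
Jefferson allocation: Pinehurst 4, Millford 49, Oakdale 2, Fernley 0, Stonebridge 1, Ashgrove 1.
Millford has quota 46.955 (lower 46, upper 47) but receives 49 — outside the quota interval.

Millford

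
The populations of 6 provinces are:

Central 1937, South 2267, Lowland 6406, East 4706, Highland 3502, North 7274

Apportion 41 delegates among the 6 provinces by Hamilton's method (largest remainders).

Central=3; South=4; Lowland=10; East=7; Highland=6; North=11

The standard divisor is 26092/41 ≈ 636.39.
Standard quotas: Central 3.0437, South 3.5623, Lowland 10.0662, East 7.3948, Highland 5.5029, North 11.4301.
Lower quotas: Central 3, South 3, Lowland 10, East 7, Highland 5, North 11 (sum 39, leaving 2 seats).
Remainders in descending order: South 0.5623, Highland 0.5029, North 0.4301, East 0.3948, Lowland 0.0662, Central 0.0437.
The surplus seats go to South, Highland.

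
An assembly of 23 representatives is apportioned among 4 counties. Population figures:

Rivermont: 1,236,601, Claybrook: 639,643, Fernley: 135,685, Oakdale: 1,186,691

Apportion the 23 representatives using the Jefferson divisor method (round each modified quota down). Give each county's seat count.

Standard divisor 3198620/23 ≈ 139070.435; standard quotas: Rivermont 8.892, Claybrook 4.599, Fernley 0.976, Oakdale 8.533.
Rounding down gives 8, 4, 0, 8 = 20 seats, so the divisor must be adjusted.
With modified divisor 129900: modified quotas Rivermont 9.520, Claybrook 4.924, Fernley 1.045, Oakdale 9.135.
Rounding down: Rivermont 9, Claybrook 4, Fernley 1, Oakdale 9 (total 23).

Rivermont 9; Claybrook 4; Fernley 1; Oakdale 9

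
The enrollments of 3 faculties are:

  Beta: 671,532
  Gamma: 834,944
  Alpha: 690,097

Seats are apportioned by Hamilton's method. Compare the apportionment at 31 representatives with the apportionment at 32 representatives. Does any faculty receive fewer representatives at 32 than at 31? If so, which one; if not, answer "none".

At 31 seats: Beta 9, Gamma 12, Alpha 10.
At 32 seats: Beta 10, Gamma 12, Alpha 10.
No faculty's allocation decreased.

none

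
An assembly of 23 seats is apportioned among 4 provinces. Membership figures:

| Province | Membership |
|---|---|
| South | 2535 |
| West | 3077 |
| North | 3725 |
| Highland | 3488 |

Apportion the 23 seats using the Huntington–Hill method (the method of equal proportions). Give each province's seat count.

With divisor 564: modified quotas South 4.495, West 5.456, North 6.605, Highland 6.184.
Geometric-mean thresholds: South √(4·5)=4.472, West √(5·6)=5.477, North √(6·7)=6.481, Highland √(6·7)=6.481.
Each quota rounded against its threshold gives South 5, West 5, North 7, Highland 6 (total 23).

South=5, West=5, North=7, Highland=6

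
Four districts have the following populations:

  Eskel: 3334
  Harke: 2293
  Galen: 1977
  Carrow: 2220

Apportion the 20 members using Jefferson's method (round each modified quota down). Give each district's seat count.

Standard divisor 9824/20 ≈ 491.2; standard quotas: Eskel 6.787, Harke 4.668, Galen 4.025, Carrow 4.520.
Rounding down gives 6, 4, 4, 4 = 18 seats, so the divisor must be adjusted.
With modified divisor 450: modified quotas Eskel 7.409, Harke 5.096, Galen 4.393, Carrow 4.933.
Rounding down: Eskel 7, Harke 5, Galen 4, Carrow 4 (total 20).

Eskel 7, Harke 5, Galen 4, Carrow 4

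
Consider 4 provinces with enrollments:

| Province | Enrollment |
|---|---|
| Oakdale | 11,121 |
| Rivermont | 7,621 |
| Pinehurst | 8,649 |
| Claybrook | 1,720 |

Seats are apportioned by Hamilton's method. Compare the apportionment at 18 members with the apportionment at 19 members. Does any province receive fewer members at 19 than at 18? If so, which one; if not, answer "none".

none

At 18 seats: Oakdale 7, Rivermont 5, Pinehurst 5, Claybrook 1.
At 19 seats: Oakdale 7, Rivermont 5, Pinehurst 6, Claybrook 1.
No province's allocation decreased.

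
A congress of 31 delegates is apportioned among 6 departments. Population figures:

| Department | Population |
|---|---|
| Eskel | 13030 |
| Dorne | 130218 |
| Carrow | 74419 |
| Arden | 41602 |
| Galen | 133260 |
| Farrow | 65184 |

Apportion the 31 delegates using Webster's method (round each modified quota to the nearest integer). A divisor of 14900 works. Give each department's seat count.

Eskel: 1, Dorne: 9, Carrow: 5, Arden: 3, Galen: 9, Farrow: 4

With modified divisor 14900: modified quotas Eskel 0.874, Dorne 8.739, Carrow 4.995, Arden 2.792, Galen 8.944, Farrow 4.375.
Rounding to the nearest integer: Eskel 1, Dorne 9, Carrow 5, Arden 3, Galen 9, Farrow 4 (total 31).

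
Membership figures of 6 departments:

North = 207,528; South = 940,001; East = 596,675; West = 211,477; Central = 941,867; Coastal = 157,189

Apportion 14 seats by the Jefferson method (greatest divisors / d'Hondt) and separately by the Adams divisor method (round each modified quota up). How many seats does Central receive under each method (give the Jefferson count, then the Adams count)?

5 and 4

Jefferson: North 1, South 4, East 3, West 1, Central 5, Coastal 0.
Adams: North 1, South 4, East 3, West 1, Central 4, Coastal 1.
Central gets 5 under Jefferson and 4 under Adams.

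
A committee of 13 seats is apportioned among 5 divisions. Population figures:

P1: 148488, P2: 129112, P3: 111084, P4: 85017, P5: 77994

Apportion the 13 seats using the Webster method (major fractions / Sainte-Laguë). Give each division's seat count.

Standard divisor 551695/13 ≈ 42438.077; standard quotas: P1 3.499, P2 3.042, P3 2.618, P4 2.003, P5 1.838.
Rounding to the nearest integer gives P1 3, P2 3, P3 3, P4 2, P5 2 — total 13, matching the house size, so no adjustment is needed.

P1 3, P2 3, P3 3, P4 2, P5 2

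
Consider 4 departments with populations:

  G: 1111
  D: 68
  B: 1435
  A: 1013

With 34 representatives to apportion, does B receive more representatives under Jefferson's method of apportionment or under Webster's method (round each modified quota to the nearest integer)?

Jefferson

Jefferson: G 10, D 0, B 14, A 10.
Webster: G 10, D 1, B 13, A 10.
B gets 14 under Jefferson and 13 under Webster.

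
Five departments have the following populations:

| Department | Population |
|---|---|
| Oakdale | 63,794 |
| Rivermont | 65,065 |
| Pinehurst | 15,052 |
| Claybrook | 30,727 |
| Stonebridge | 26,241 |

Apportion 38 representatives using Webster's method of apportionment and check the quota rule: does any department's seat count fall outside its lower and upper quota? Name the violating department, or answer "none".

Standard quotas: Oakdale 12.068, Rivermont 12.308, Pinehurst 2.847, Claybrook 5.813, Stonebridge 4.964.
Webster allocation: Oakdale 12, Rivermont 12, Pinehurst 3, Claybrook 6, Stonebridge 5.
Every allocation lies between the lower and upper quota.

none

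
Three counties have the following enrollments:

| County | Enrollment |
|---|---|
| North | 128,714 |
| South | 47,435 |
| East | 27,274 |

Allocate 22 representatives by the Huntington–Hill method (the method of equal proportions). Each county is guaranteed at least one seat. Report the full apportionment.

North 14, South 5, East 3

With divisor 9212: modified quotas North 13.972, South 5.149, East 2.961.
Geometric-mean thresholds: North √(13·14)=13.491, South √(5·6)=5.477, East √(2·3)=2.449.
Each quota rounded against its threshold gives North 14, South 5, East 3 (total 22).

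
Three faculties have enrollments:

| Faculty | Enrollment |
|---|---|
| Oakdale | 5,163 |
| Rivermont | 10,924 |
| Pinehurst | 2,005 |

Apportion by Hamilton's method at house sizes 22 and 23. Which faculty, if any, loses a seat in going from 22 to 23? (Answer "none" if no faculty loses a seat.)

Pinehurst

At 22 seats: Oakdale 6, Rivermont 13, Pinehurst 3.
At 23 seats: Oakdale 7, Rivermont 14, Pinehurst 2.
Pinehurst drops from 3 to 2.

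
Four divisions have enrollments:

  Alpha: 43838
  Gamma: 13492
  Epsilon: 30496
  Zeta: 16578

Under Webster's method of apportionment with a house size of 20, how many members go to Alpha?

Standard divisor 104404/20 ≈ 5220.2; standard quotas: Alpha 8.398, Gamma 2.585, Epsilon 5.842, Zeta 3.176.
Rounding to the nearest integer gives Alpha 8, Gamma 3, Epsilon 6, Zeta 3 — total 20, matching the house size, so no adjustment is needed.
Alpha receives 8.

8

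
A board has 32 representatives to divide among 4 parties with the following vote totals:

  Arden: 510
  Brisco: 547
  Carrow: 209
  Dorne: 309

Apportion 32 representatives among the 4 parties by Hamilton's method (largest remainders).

The standard divisor is 1575/32 ≈ 49.219.
Standard quotas: Arden 10.362, Brisco 11.114, Carrow 4.246, Dorne 6.278.
Lower quotas: Arden 10, Brisco 11, Carrow 4, Dorne 6 (sum 31, leaving 1 seat).
Remainders in descending order: Arden 0.362, Dorne 0.278, Carrow 0.246, Brisco 0.114.
The surplus seat goes to Arden.

Arden=11, Brisco=11, Carrow=4, Dorne=6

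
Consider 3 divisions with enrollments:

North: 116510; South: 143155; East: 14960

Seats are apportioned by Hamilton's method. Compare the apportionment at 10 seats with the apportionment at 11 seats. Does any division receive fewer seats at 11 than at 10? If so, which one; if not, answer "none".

East

At 10 seats: North 4, South 5, East 1.
At 11 seats: North 5, South 6, East 0.
East drops from 1 to 0.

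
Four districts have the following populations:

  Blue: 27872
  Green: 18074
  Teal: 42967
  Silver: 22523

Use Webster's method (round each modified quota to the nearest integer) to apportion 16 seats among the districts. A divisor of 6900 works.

Blue 4, Green 3, Teal 6, Silver 3

With modified divisor 6900: modified quotas Blue 4.039, Green 2.619, Teal 6.227, Silver 3.264.
Rounding to the nearest integer: Blue 4, Green 3, Teal 6, Silver 3 (total 16).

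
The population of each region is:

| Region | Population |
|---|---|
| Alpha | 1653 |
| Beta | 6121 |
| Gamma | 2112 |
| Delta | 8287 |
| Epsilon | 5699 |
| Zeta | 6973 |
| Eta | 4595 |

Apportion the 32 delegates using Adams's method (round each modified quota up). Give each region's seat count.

Standard divisor 35440/32 ≈ 1107.5; standard quotas: Alpha 1.493, Beta 5.527, Gamma 1.907, Delta 7.483, Epsilon 5.146, Zeta 6.296, Eta 4.149.
Rounding up gives 2, 6, 2, 8, 6, 7, 5 = 36 seats, so the divisor must be adjusted.
With modified divisor 1200: modified quotas Alpha 1.377, Beta 5.101, Gamma 1.760, Delta 6.906, Epsilon 4.749, Zeta 5.811, Eta 3.829.
Rounding up: Alpha 2, Beta 6, Gamma 2, Delta 7, Epsilon 5, Zeta 6, Eta 4 (total 32).

Alpha 2; Beta 6; Gamma 2; Delta 7; Epsilon 5; Zeta 6; Eta 4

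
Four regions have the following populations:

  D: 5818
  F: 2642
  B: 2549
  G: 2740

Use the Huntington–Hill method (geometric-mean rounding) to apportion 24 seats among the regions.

D 10; F 5; B 4; G 5

With divisor 580: modified quotas D 10.031, F 4.555, B 4.395, G 4.724.
Geometric-mean thresholds: D √(10·11)=10.488, F √(4·5)=4.472, B √(4·5)=4.472, G √(4·5)=4.472.
Each quota rounded against its threshold gives D 10, F 5, B 4, G 5 (total 24).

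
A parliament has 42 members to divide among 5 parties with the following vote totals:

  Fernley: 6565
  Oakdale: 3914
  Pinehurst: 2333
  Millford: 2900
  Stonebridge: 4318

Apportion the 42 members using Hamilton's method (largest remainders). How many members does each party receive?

Fernley 14, Oakdale 8, Pinehurst 5, Millford 6, Stonebridge 9

The standard divisor is 20030/42 ≈ 476.905.
Standard quotas: Fernley 13.7659, Oakdale 8.2071, Pinehurst 4.8920, Millford 6.0809, Stonebridge 9.0542.
Lower quotas: Fernley 13, Oakdale 8, Pinehurst 4, Millford 6, Stonebridge 9 (sum 40, leaving 2 seats).
Remainders in descending order: Pinehurst 0.8920, Fernley 0.7659, Oakdale 0.2071, Millford 0.0809, Stonebridge 0.0542.
The surplus seats go to Pinehurst, Fernley.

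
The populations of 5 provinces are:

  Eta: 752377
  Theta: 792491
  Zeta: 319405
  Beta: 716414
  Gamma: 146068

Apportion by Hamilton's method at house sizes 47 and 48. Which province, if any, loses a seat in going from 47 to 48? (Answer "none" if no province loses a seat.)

At 47 seats: Eta 13, Theta 14, Zeta 5, Beta 12, Gamma 3.
At 48 seats: Eta 13, Theta 14, Zeta 6, Beta 13, Gamma 2.
Gamma drops from 3 to 2.

Gamma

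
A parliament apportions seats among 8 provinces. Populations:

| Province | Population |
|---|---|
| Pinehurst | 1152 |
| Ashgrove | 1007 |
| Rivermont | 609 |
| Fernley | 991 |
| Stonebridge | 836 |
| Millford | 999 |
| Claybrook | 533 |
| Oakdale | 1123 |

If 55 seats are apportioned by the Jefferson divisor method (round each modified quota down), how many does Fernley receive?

7

Standard divisor 7250/55 ≈ 131.818; standard quotas: Pinehurst 8.739, Ashgrove 7.639, Rivermont 4.620, Fernley 7.518, Stonebridge 6.342, Millford 7.579, Claybrook 4.043, Oakdale 8.519.
Rounding down gives 8, 7, 4, 7, 6, 7, 4, 8 = 51 seats, so the divisor must be adjusted.
With modified divisor 124.3: modified quotas Pinehurst 9.268, Ashgrove 8.101, Rivermont 4.899, Fernley 7.973, Stonebridge 6.726, Millford 8.037, Claybrook 4.288, Oakdale 9.035.
Rounding down: Pinehurst 9, Ashgrove 8, Rivermont 4, Fernley 7, Stonebridge 6, Millford 8, Claybrook 4, Oakdale 9 (total 55).
Fernley receives 7.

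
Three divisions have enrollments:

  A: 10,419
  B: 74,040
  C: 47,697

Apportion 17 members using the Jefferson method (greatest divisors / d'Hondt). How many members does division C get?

6

Standard divisor 132156/17 ≈ 7773.882; standard quotas: A 1.340, B 9.524, C 6.136.
Rounding down gives 1, 9, 6 = 16 seats, so the divisor must be adjusted.
With modified divisor 7100: modified quotas A 1.467, B 10.428, C 6.718.
Rounding down: A 1, B 10, C 6 (total 17).
C receives 6.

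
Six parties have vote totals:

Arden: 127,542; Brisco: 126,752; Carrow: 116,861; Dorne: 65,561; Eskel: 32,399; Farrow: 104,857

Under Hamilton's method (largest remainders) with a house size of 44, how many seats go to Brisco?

10

Standard divisor: 573972 ÷ 44 ≈ 13044.818.
Standard quotas: Arden 9.7772, Brisco 9.7167, Carrow 8.9584, Dorne 5.0258, Eskel 2.4837, Farrow 8.0382.
Lower quotas: Arden 9, Brisco 9, Carrow 8, Dorne 5, Eskel 2, Farrow 8 (sum 41, leaving 3 seats).
Remainders in descending order: Carrow 0.9584, Arden 0.7772, Brisco 0.7167, Eskel 0.4837, Farrow 0.0382, Dorne 0.0258.
The surplus seats go to Carrow, Arden, Brisco.
Brisco receives 10.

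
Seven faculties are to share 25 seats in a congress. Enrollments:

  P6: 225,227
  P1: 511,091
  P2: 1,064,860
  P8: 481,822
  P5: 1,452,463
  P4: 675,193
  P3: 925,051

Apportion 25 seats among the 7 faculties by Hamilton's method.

P6: 1, P1: 3, P2: 5, P8: 2, P5: 7, P4: 3, P3: 4

The standard divisor is 5335707/25 ≈ 213428.28.
Standard quotas: P6 1.0553, P1 2.3947, P2 4.9893, P8 2.2575, P5 6.8054, P4 3.1636, P3 4.3342.
Lower quotas: P6 1, P1 2, P2 4, P8 2, P5 6, P4 3, P3 4 (sum 22, leaving 3 seats).
Remainders in descending order: P2 0.9893, P5 0.8054, P1 0.3947, P3 0.3342, P8 0.2575, P4 0.1636, P6 0.0553.
Largest remainders: P2, P5, P1 receive the extra seats.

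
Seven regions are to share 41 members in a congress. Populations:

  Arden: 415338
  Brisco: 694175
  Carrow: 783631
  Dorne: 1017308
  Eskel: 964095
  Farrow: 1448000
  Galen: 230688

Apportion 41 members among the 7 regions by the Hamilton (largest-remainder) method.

Standard divisor: 5553235 ÷ 41 ≈ 135444.756.
Standard quotas: Arden 3.0665, Brisco 5.1252, Carrow 5.7856, Dorne 7.5109, Eskel 7.1180, Farrow 10.6907, Galen 1.7032.
Lower quotas: Arden 3, Brisco 5, Carrow 5, Dorne 7, Eskel 7, Farrow 10, Galen 1 (sum 38, leaving 3 seats).
Remainders in descending order: Carrow 0.7856, Galen 0.7032, Farrow 0.6907, Dorne 0.5109, Brisco 0.1252, Eskel 0.1180, Arden 0.0665.
Largest remainders: Carrow, Galen, Farrow receive the extra seats.

Arden=3; Brisco=5; Carrow=6; Dorne=7; Eskel=7; Farrow=11; Galen=2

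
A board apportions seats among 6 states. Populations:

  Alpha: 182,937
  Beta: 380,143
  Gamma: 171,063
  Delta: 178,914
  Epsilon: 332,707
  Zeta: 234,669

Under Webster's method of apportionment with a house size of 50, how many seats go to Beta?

Standard divisor 1480433/50 ≈ 29608.66; standard quotas: Alpha 6.178, Beta 12.839, Gamma 5.777, Delta 6.043, Epsilon 11.237, Zeta 7.926.
Rounding to the nearest integer gives Alpha 6, Beta 13, Gamma 6, Delta 6, Epsilon 11, Zeta 8 — total 50, matching the house size, so no adjustment is needed.
Beta receives 13.

13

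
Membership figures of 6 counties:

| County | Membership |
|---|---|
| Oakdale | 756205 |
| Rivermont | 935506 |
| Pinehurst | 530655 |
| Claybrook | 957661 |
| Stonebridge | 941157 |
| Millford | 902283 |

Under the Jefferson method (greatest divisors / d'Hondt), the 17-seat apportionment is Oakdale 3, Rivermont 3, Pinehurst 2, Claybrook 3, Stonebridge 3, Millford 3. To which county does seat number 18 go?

Claybrook

Priority for the next seat is population ÷ (current seats + 1).
Priorities: Oakdale 189051.250, Rivermont 233876.500, Pinehurst 176885.000, Claybrook 239415.250, Stonebridge 235289.250, Millford 225570.750.
Highest priority: Claybrook.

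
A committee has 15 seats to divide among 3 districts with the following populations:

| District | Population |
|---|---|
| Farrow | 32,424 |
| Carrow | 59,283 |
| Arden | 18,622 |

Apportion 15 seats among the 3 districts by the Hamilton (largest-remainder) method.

The standard divisor is 110329/15 ≈ 7355.267.
Standard quotas: Farrow 4.4083, Carrow 8.0599, Arden 2.5318.
Lower quotas: Farrow 4, Carrow 8, Arden 2 (sum 14, leaving 1 seat).
Remainders in descending order: Arden 0.5318, Farrow 0.4083, Carrow 0.0599.
Largest remainder: Arden receives the extra seat.

Farrow 4; Carrow 8; Arden 3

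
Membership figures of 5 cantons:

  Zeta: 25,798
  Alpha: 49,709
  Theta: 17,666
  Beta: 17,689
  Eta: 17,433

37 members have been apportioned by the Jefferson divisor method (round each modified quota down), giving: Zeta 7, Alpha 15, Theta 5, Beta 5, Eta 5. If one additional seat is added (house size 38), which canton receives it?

Priority for the next seat is population ÷ (current seats + 1).
Priorities: Zeta 3224.750, Alpha 3106.812, Theta 2944.333, Beta 2948.167, Eta 2905.500.
Highest priority: Zeta.

Zeta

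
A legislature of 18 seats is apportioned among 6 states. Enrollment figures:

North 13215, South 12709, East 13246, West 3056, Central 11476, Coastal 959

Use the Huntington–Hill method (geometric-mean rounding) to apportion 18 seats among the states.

With divisor 3137: modified quotas North 4.213, South 4.051, East 4.223, West 0.974, Central 3.658, Coastal 0.306.
Geometric-mean thresholds: North √(4·5)=4.472, South √(4·5)=4.472, East √(4·5)=4.472, West (min 1), Central √(3·4)=3.464, Coastal (min 1).
Each quota rounded against its threshold gives North 4, South 4, East 4, West 1, Central 4, Coastal 1 (total 18).

North: 4, South: 4, East: 4, West: 1, Central: 4, Coastal: 1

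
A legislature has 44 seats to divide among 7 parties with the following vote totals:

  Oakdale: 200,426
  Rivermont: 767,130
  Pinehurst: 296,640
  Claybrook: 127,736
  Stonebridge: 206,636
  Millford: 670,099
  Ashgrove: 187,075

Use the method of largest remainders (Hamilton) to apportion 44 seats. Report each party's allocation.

The standard divisor is 2455742/44 ≈ 55812.318.
Standard quotas: Oakdale 3.5911, Rivermont 13.7448, Pinehurst 5.3150, Claybrook 2.2887, Stonebridge 3.7023, Millford 12.0063, Ashgrove 3.3519.
Lower quotas: Oakdale 3, Rivermont 13, Pinehurst 5, Claybrook 2, Stonebridge 3, Millford 12, Ashgrove 3 (sum 41, leaving 3 seats).
Remainders in descending order: Rivermont 0.7448, Stonebridge 0.7023, Oakdale 0.5911, Ashgrove 0.3519, Pinehurst 0.3150, Claybrook 0.2887, Millford 0.0063.
Largest remainders: Rivermont, Stonebridge, Oakdale receive the extra seats.

Oakdale 4, Rivermont 14, Pinehurst 5, Claybrook 2, Stonebridge 4, Millford 12, Ashgrove 3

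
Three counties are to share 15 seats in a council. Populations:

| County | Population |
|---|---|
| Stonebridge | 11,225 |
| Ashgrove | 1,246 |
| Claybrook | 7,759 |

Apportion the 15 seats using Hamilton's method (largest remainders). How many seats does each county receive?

Standard divisor: 20230 ÷ 15 ≈ 1348.667.
Standard quotas: Stonebridge 8.3230, Ashgrove 0.9239, Claybrook 5.7531.
Lower quotas: Stonebridge 8, Ashgrove 0, Claybrook 5 (sum 13, leaving 2 seats).
Remainders in descending order: Ashgrove 0.9239, Claybrook 0.7531, Stonebridge 0.3230.
The surplus seats go to Ashgrove, Claybrook.

Stonebridge 8; Ashgrove 1; Claybrook 6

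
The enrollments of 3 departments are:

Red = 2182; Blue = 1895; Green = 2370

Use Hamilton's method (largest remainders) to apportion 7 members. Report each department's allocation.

Red=2; Blue=2; Green=3

Total 6447; standard divisor 6447/7 = 921.
Standard quotas: Red 2.369, Blue 2.058, Green 2.573.
Lower quotas: Red 2, Blue 2, Green 2 (sum 6, leaving 1 seat).
Remainders in descending order: Green 0.573, Red 0.369, Blue 0.058.
Largest remainder: Green receives the extra seat.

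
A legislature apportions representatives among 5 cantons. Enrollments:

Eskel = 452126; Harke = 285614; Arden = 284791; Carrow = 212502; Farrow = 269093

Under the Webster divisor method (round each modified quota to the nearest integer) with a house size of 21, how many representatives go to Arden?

4

Standard divisor 1504126/21 ≈ 71625.048; standard quotas: Eskel 6.312, Harke 3.988, Arden 3.976, Carrow 2.967, Farrow 3.757.
Rounding to the nearest integer gives Eskel 6, Harke 4, Arden 4, Carrow 3, Farrow 4 — total 21, matching the house size, so no adjustment is needed.
Arden receives 4.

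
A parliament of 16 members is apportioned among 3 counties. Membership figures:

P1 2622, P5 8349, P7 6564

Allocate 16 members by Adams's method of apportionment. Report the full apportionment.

Standard divisor 17535/16 ≈ 1095.938; standard quotas: P1 2.392, P5 7.618, P7 5.989.
Rounding up gives 3, 8, 6 = 17 seats, so the divisor must be adjusted.
With modified divisor 1250: modified quotas P1 2.098, P5 6.679, P7 5.251.
Rounding up: P1 3, P5 7, P7 6 (total 16).

P1: 3; P5: 7; P7: 6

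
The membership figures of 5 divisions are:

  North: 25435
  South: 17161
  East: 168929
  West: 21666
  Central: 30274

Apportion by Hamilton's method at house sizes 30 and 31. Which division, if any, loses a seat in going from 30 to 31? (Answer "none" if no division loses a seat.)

West

At 30 seats: North 3, South 2, East 19, West 3, Central 3.
At 31 seats: North 3, South 2, East 20, West 2, Central 4.
West drops from 3 to 2.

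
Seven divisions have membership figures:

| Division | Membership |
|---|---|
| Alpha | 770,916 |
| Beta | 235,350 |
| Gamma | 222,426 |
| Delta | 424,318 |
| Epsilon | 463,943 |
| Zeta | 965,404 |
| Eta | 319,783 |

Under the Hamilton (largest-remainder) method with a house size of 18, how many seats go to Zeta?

5

Total 3402140; standard divisor 3402140/18 ≈ 189007.778.
Standard quotas: Alpha 4.0788, Beta 1.2452, Gamma 1.1768, Delta 2.2450, Epsilon 2.4546, Zeta 5.1077, Eta 1.6919.
Lower quotas: Alpha 4, Beta 1, Gamma 1, Delta 2, Epsilon 2, Zeta 5, Eta 1 (sum 16, leaving 2 seats).
Remainders in descending order: Eta 0.6919, Epsilon 0.4546, Beta 0.2452, Delta 0.2450, Gamma 0.1768, Zeta 0.1077, Alpha 0.0788.
The surplus seats go to Eta, Epsilon.
Zeta receives 5.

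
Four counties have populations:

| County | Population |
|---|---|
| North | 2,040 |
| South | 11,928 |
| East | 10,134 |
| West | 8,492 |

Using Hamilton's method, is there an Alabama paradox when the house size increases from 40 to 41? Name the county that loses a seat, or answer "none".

At 40 seats: North 3, South 15, East 12, West 10.
At 41 seats: North 2, South 15, East 13, West 11.
North drops from 3 to 2.

North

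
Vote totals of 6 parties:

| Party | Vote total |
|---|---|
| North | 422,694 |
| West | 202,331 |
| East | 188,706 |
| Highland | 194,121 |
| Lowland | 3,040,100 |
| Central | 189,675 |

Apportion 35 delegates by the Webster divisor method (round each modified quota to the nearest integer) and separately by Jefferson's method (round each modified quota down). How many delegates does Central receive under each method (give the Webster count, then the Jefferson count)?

2 and 1

Webster: North 3, West 2, East 2, Highland 2, Lowland 24, Central 2.
Jefferson: North 3, West 1, East 1, Highland 1, Lowland 28, Central 1.
Central gets 2 under Webster and 1 under Jefferson.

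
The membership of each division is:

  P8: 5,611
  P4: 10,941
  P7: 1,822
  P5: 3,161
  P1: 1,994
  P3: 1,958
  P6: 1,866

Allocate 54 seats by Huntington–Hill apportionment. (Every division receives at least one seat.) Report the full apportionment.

With divisor 517: modified quotas P8 10.853, P4 21.162, P7 3.524, P5 6.114, P1 3.857, P3 3.787, P6 3.609.
Geometric-mean thresholds: P8 √(10·11)=10.488, P4 √(21·22)=21.494, P7 √(3·4)=3.464, P5 √(6·7)=6.481, P1 √(3·4)=3.464, P3 √(3·4)=3.464, P6 √(3·4)=3.464.
Each quota rounded against its threshold gives P8 11, P4 21, P7 4, P5 6, P1 4, P3 4, P6 4 (total 54).

P8 11; P4 21; P7 4; P5 6; P1 4; P3 4; P6 4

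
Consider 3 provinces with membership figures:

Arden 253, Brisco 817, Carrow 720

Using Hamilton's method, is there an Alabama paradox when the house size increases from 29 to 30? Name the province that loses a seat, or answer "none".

none

At 29 seats: Arden 4, Brisco 13, Carrow 12.
At 30 seats: Arden 4, Brisco 14, Carrow 12.
No province's allocation decreased.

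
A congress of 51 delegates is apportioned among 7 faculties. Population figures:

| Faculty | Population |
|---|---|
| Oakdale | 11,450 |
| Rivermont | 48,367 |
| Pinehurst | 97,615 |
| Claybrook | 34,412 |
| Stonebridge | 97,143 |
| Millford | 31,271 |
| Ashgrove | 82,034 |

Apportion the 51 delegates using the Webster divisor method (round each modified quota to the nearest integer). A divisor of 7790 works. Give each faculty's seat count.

Oakdale 1; Rivermont 6; Pinehurst 13; Claybrook 4; Stonebridge 12; Millford 4; Ashgrove 11

With modified divisor 7790: modified quotas Oakdale 1.470, Rivermont 6.209, Pinehurst 12.531, Claybrook 4.417, Stonebridge 12.470, Millford 4.014, Ashgrove 10.531.
Rounding to the nearest integer: Oakdale 1, Rivermont 6, Pinehurst 13, Claybrook 4, Stonebridge 12, Millford 4, Ashgrove 11 (total 51).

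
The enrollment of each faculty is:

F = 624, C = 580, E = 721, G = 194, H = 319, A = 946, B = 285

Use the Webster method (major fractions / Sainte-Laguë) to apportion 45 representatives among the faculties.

Standard divisor 3669/45 ≈ 81.533; standard quotas: F 7.653, C 7.114, E 8.843, G 2.379, H 3.913, A 11.603, B 3.496.
Rounding to the nearest integer gives F 8, C 7, E 9, G 2, H 4, A 12, B 3 — total 45, matching the house size, so no adjustment is needed.

F 8, C 7, E 9, G 2, H 4, A 12, B 3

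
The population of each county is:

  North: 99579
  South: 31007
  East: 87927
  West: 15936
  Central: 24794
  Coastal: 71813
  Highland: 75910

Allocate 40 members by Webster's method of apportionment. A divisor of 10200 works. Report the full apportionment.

North: 10; South: 3; East: 9; West: 2; Central: 2; Coastal: 7; Highland: 7

With modified divisor 10200: modified quotas North 9.763, South 3.040, East 8.620, West 1.562, Central 2.431, Coastal 7.040, Highland 7.442.
Rounding to the nearest integer: North 10, South 3, East 9, West 2, Central 2, Coastal 7, Highland 7 (total 40).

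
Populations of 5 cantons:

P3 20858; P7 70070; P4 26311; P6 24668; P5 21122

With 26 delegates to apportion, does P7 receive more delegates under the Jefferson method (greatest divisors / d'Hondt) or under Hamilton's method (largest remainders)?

Jefferson: P3 3, P7 12, P4 4, P6 4, P5 3.
Hamilton: P3 3, P7 11, P4 4, P6 4, P5 4.
P7 gets 12 under Jefferson and 11 under Hamilton.

Jefferson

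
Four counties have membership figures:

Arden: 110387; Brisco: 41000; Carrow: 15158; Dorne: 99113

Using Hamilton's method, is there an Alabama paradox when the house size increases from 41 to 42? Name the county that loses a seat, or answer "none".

At 41 seats: Arden 17, Brisco 6, Carrow 3, Dorne 15.
At 42 seats: Arden 17, Brisco 7, Carrow 2, Dorne 16.
Carrow drops from 3 to 2.

Carrow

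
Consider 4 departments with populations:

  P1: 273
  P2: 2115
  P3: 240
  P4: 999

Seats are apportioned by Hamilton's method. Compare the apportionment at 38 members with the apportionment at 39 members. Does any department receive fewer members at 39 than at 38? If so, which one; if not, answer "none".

P3

At 38 seats: P1 3, P2 22, P3 3, P4 10.
At 39 seats: P1 3, P2 23, P3 2, P4 11.
P3 drops from 3 to 2.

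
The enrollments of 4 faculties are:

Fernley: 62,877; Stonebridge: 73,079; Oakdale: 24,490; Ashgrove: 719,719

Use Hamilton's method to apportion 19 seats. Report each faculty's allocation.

Fernley=1, Stonebridge=2, Oakdale=0, Ashgrove=16

The standard divisor is 880165/19 ≈ 46324.474.
Standard quotas: Fernley 1.3573, Stonebridge 1.5775, Oakdale 0.5287, Ashgrove 15.5365.
Lower quotas: Fernley 1, Stonebridge 1, Oakdale 0, Ashgrove 15 (sum 17, leaving 2 seats).
Remainders in descending order: Stonebridge 0.5775, Ashgrove 0.5365, Oakdale 0.5287, Fernley 0.3573.
Largest remainders: Stonebridge, Ashgrove receive the extra seats.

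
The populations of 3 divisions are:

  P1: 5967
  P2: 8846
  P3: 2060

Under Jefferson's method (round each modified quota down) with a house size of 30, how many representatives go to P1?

11

Standard divisor 16873/30 ≈ 562.433; standard quotas: P1 10.609, P2 15.728, P3 3.663.
Rounding down gives 10, 15, 3 = 28 seats, so the divisor must be adjusted.
With modified divisor 530: modified quotas P1 11.258, P2 16.691, P3 3.887.
Rounding down: P1 11, P2 16, P3 3 (total 30).
P1 receives 11.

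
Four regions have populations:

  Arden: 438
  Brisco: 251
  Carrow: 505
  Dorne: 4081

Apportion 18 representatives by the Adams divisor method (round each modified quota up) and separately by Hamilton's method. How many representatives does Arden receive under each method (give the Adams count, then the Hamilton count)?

2 and 1

Adams: Arden 2, Brisco 1, Carrow 2, Dorne 13.
Hamilton: Arden 1, Brisco 1, Carrow 2, Dorne 14.
Arden gets 2 under Adams and 1 under Hamilton.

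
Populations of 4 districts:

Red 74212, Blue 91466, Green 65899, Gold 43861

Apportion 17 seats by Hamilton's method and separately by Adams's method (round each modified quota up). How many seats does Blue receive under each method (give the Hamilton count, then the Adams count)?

6 and 5

Hamilton: Red 4, Blue 6, Green 4, Gold 3.
Adams: Red 5, Blue 5, Green 4, Gold 3.
Blue gets 6 under Hamilton and 5 under Adams.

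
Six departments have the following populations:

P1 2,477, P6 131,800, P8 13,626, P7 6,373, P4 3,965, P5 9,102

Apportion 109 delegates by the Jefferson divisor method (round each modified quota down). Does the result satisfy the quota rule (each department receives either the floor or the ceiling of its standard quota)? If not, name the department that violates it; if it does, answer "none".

Standard quotas: P1 1.613, P6 85.849, P8 8.875, P7 4.151, P4 2.583, P5 5.929.
Jefferson allocation: P1 1, P6 87, P8 9, P7 4, P4 2, P5 6.
P6 has quota 85.849 (lower 85, upper 86) but receives 87 — outside the quota interval.

P6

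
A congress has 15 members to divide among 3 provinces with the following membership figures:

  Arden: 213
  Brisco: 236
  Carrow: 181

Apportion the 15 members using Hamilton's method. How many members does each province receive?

The standard divisor is 630/15 = 42.
Standard quotas: Arden 5.071, Brisco 5.619, Carrow 4.310.
Lower quotas: Arden 5, Brisco 5, Carrow 4 (sum 14, leaving 1 seat).
Remainders in descending order: Brisco 0.619, Carrow 0.310, Arden 0.071.
Largest remainder: Brisco receives the extra seat.

Arden=5; Brisco=6; Carrow=4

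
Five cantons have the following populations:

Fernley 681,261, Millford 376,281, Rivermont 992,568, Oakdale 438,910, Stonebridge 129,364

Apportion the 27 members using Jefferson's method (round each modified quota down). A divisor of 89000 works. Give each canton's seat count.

Fernley 7, Millford 4, Rivermont 11, Oakdale 4, Stonebridge 1

With modified divisor 89000: modified quotas Fernley 7.655, Millford 4.228, Rivermont 11.152, Oakdale 4.932, Stonebridge 1.454.
Rounding down: Fernley 7, Millford 4, Rivermont 11, Oakdale 4, Stonebridge 1 (total 27).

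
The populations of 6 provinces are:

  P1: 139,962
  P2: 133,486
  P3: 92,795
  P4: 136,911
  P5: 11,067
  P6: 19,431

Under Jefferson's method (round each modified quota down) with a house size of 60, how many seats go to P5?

Standard divisor 533652/60 ≈ 8894.2; standard quotas: P1 15.736, P2 15.008, P3 10.433, P4 15.393, P5 1.244, P6 2.185.
Rounding down gives 15, 15, 10, 15, 1, 2 = 58 seats, so the divisor must be adjusted.
With modified divisor 8500: modified quotas P1 16.466, P2 15.704, P3 10.917, P4 16.107, P5 1.302, P6 2.286.
Rounding down: P1 16, P2 15, P3 10, P4 16, P5 1, P6 2 (total 60).
P5 receives 1.

1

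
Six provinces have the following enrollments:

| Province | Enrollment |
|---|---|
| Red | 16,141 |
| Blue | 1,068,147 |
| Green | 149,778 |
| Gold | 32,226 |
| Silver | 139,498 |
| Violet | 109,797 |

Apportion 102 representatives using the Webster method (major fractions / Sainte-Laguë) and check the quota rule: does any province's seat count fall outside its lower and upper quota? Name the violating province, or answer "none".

Standard quotas: Red 1.086, Blue 71.887, Green 10.080, Gold 2.169, Silver 9.388, Violet 7.389.
Webster allocation: Red 1, Blue 73, Green 10, Gold 2, Silver 9, Violet 7.
Blue has quota 71.887 (lower 71, upper 72) but receives 73 — outside the quota interval.

Blue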